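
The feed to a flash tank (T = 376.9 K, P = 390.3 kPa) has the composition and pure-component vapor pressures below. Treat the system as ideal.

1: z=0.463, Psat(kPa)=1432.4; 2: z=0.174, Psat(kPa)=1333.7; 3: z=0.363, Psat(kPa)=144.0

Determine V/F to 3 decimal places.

Raoult's law: Kᵢ = Pᵢˢᵃᵗ/P = Pᵢˢᵃᵗ/390.3.
  K_1 = 1432.4/390.3 = 3.67000, K_2 = 1333.7/390.3 = 3.41712, K_3 = 144.0/390.3 = 0.36895
Material balance + equilibrium reduce to Σ zᵢ(Kᵢ−1)/(1+V/F(Kᵢ−1)) = 0.
g(0) = ΣzᵢKᵢ − 1 = 1.428 and g(1) = 1 − Σzᵢ/Kᵢ = -0.161, so a root lies in (0, 1).
Newton iteration, V/F⁰ = 0.5:
  V/F = 0.500: g = 0.3852, g' = -1.122 → V/F = 0.843
  V/F = 0.843: g = 0.0291, g' = -1.083 → V/F = 0.870
Converged at V/F = 0.870.

V/F = 0.870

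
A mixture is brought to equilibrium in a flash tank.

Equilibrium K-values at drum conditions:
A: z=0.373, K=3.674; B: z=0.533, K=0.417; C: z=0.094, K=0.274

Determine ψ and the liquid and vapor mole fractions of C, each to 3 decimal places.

ψ = 0.381, x_C = 0.130, y_C = 0.036

Newton–Raphson from ψ = 0.35:
  ψ = 0.350: g = 0.0333, g' = -1.087 → ψ = 0.381
Converged at ψ = 0.381.
Compositions from xᵢ = zᵢ/(1+ψ(Kᵢ−1)), yᵢ = Kᵢxᵢ:
  A: x = 0.185, y = 0.679
  B: x = 0.685, y = 0.286
  C: x = 0.130, y = 0.036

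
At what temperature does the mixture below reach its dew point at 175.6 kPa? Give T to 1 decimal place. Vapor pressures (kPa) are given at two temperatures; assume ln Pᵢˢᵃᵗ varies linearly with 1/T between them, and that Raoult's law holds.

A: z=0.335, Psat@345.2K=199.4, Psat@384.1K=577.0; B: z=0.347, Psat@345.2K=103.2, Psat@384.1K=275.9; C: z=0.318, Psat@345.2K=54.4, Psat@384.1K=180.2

T = 366.9 K

Dew-point temperature: Σzᵢ·P/Pᵢˢᵃᵗ(T) = 1. Interpolate ln Pᵢˢᵃᵗ = aᵢ + bᵢ/T.
  T = 345.2 K: ΣzᵢP/Pᵢˢᵃᵗ = 1.9119
  T = 384.1 K: ΣzᵢP/Pᵢˢᵃᵗ = 0.6327
  T = 364.6 K: ΣzᵢP/Pᵢˢᵃᵗ = 1.0681
  T = 374.4 K: ΣzᵢP/Pᵢˢᵃᵗ = 0.8152
  T = 369.5 K: ΣzᵢP/Pᵢˢᵃᵗ = 0.9314
  T = 367.1 K: ΣzᵢP/Pᵢˢᵃᵗ = 0.9955
Interpolating between 364.6 K and 367.1 K gives T ≈ 366.9 K.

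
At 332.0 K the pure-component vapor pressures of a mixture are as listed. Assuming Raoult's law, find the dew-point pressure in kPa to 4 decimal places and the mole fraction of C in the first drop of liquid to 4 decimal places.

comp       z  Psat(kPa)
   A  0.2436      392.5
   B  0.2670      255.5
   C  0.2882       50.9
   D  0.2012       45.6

At the dew point ψ → 1, so Σzᵢ/Kᵢ = 1 with Kᵢ = Pᵢˢᵃᵗ/P ⇒ 1/P = Σzᵢ/Pᵢˢᵃᵗ.
1/P = 0.2436/392.5 + 0.2670/255.5 + 0.2882/50.9 + 0.2012/45.6 = 0.0117400 ⇒ P = 85.1788 kPa
xᵢ = zᵢP/Pᵢˢᵃᵗ ⇒ x_C = 0.2882·85.1788/50.9 = 0.4823

Pdew = 85.1788 kPa, x_C = 0.4823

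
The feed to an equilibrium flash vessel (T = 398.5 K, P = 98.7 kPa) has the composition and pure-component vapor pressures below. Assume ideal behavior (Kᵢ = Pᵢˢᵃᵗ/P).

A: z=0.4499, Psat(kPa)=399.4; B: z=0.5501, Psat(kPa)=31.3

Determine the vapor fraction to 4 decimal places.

Raoult's law: Kᵢ = Pᵢˢᵃᵗ/P = Pᵢˢᵃᵗ/98.7.
  K_A = 399.4/98.7 = 4.046606, K_B = 31.3/98.7 = 0.317123
Material balance + equilibrium reduce to Σ zᵢ(Kᵢ−1)/(1+ψ(Kᵢ−1)) = 0.
Feasibility: ΣzᵢKᵢ = 1.9950, Σzᵢ/Kᵢ = 1.8458 — both > 1, two phases present.
Binary case is linear: z₁(K₁−1)(1+ψ(K₂−1)) + z₂(K₂−1)(1+ψ(K₁−1)) = 0
⇒ ψ = [z₁(K₁−1)+z₂(K₂−1)] / [−(K₁−1)(K₂−1)] = 0.99502/2.08046 = 0.4783

ψ = 0.4783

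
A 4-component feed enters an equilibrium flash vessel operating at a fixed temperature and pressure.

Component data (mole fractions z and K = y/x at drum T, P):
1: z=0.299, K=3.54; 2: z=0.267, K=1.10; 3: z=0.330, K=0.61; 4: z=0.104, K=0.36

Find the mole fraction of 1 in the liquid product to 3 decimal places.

Rachford–Rice: g(β) = Σ zᵢ(Kᵢ−1)/(1+β(Kᵢ−1)) = 0.
g(0) = ΣzᵢKᵢ − 1 = 0.591 and g(1) = 1 − Σzᵢ/Kᵢ = -0.157, so a root lies in (0, 1).
Iterate (Newton) starting at β = 0.53:
  β = 0.530: g = 0.0861, g' = -0.530 → β = 0.692
  β = 0.692: g = 0.0044, g' = -0.487 → β = 0.701
Converged at β = 0.701.
Compositions from xᵢ = zᵢ/(1+β(Kᵢ−1)), yᵢ = Kᵢxᵢ:
  1: x = 0.107, y = 0.380
  2: x = 0.249, y = 0.274
  3: x = 0.454, y = 0.277
  4: x = 0.189, y = 0.068

x_1 = 0.107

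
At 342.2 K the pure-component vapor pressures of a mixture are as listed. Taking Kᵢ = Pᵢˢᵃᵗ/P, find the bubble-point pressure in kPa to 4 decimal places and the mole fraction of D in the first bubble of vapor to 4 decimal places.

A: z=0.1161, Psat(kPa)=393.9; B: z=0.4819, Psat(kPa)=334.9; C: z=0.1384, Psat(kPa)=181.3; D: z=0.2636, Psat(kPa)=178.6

Pbub = 279.2910 kPa, y_D = 0.1686

At the bubble point ψ → 0, so ΣzᵢKᵢ = 1 with Kᵢ = Pᵢˢᵃᵗ/P ⇒ P = ΣzᵢPᵢˢᵃᵗ.
P = 0.1161·393.9 + 0.4819·334.9 + 0.1384·181.3 + 0.2636·178.6 = 279.2910 kPa
yᵢ = zᵢPᵢˢᵃᵗ/P ⇒ y_D = 0.2636·178.6/279.2910 = 0.1686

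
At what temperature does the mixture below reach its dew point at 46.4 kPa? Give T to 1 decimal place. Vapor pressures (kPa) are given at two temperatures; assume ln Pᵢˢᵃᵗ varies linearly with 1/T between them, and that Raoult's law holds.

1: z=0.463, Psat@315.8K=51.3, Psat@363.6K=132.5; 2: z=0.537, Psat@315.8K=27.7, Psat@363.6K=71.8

T = 328.3 K

Dew-point temperature: Σzᵢ·P/Pᵢˢᵃᵗ(T) = 1. Interpolate ln Pᵢˢᵃᵗ = aᵢ + bᵢ/T.
  T = 315.8 K: ΣzᵢP/Pᵢˢᵃᵗ = 1.3183
  T = 363.6 K: ΣzᵢP/Pᵢˢᵃᵗ = 0.5092
  T = 339.7 K: ΣzᵢP/Pᵢˢᵃᵗ = 0.7923
  T = 327.8 K: ΣzᵢP/Pᵢˢᵃᵗ = 1.0115
  T = 333.8 K: ΣzᵢP/Pᵢˢᵃᵗ = 0.8924
  T = 330.8 K: ΣzᵢP/Pᵢˢᵃᵗ = 0.9495
  T = 329.3 K: ΣzᵢP/Pᵢˢᵃᵗ = 0.9799
Interpolating between 327.8 K and 329.3 K gives T ≈ 328.3 K.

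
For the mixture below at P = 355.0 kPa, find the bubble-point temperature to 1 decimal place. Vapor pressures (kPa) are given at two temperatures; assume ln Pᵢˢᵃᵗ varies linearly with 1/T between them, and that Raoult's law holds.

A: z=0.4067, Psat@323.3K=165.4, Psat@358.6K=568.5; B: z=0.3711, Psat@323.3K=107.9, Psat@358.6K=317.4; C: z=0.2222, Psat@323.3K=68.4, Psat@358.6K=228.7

T = 354.7 K

Bubble-point temperature: ΣzᵢPᵢˢᵃᵗ(T) = P. Interpolate ln Pᵢˢᵃᵗ = aᵢ + bᵢ/T.
  T = 323.3 K: ΣzᵢPᵢˢᵃᵗ = 122.51 kPa
  T = 358.6 K: ΣzᵢPᵢˢᵃᵗ = 399.81 kPa
  T = 341.0 K: ΣzᵢPᵢˢᵃᵗ = 228.44 kPa
  T = 349.8 K: ΣzᵢPᵢˢᵃᵗ = 304.31 kPa
  T = 354.2 K: ΣzᵢPᵢˢᵃᵗ = 349.39 kPa
  T = 356.4 K: ΣzᵢPᵢˢᵃᵗ = 373.90 kPa
Interpolating between 354.2 K and 356.4 K gives T ≈ 354.7 K.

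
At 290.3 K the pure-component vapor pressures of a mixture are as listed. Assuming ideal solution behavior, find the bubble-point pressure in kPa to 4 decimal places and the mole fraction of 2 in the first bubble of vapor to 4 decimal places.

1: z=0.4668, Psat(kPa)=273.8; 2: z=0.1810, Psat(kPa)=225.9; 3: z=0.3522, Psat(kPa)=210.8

At the bubble point ψ → 0, so ΣzᵢKᵢ = 1 with Kᵢ = Pᵢˢᵃᵗ/P ⇒ P = ΣzᵢPᵢˢᵃᵗ.
P = 0.4668·273.8 + 0.1810·225.9 + 0.3522·210.8 = 242.9415 kPa
yᵢ = zᵢPᵢˢᵃᵗ/P ⇒ y_2 = 0.1810·225.9/242.9415 = 0.1683

Pbub = 242.9415 kPa, y_2 = 0.1683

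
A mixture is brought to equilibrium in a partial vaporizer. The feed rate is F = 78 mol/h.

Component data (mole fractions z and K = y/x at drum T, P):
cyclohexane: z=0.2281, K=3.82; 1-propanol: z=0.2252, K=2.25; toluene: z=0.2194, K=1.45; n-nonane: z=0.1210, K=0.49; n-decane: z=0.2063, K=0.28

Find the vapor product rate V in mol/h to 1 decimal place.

Material balance + equilibrium reduce to Σ zᵢ(Kᵢ−1)/(1+ψ(Kᵢ−1)) = 0.
Check two-phase: ΣzᵢKᵢ = 1.8132 > 1 and Σzᵢ/Kᵢ = 1.2948 > 1, so g(0) = 0.8132 > 0 and g(1) = -0.2948 < 0.
Newton–Raphson from ψ = 0.5:
  ψ = 0.5000: g = 0.20581, g' = -0.7930 → ψ = 0.7595
  ψ = 0.7595: g = -0.00582, g' = -0.9057 → ψ = 0.7531
Converged at ψ = 0.7531.
Then V = ψ·F = 0.7531·78 = 58.7 mol/h and L = F − V = 19.3 mol/h.

V = 58.7 mol/h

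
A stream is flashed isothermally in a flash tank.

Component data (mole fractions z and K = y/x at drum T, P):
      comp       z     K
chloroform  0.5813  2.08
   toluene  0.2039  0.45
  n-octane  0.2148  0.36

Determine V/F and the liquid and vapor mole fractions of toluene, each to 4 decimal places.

V/F = 0.5844, x_toluene = 0.3005, y_toluene = 0.1352

Rachford–Rice: g(V/F) = Σ zᵢ(Kᵢ−1)/(1+V/F(Kᵢ−1)) = 0.
Check two-phase: ΣzᵢKᵢ = 1.3782 > 1 and Σzᵢ/Kᵢ = 1.3292 > 1, so g(0) = 0.3782 > 0 and g(1) = -0.3292 < 0.
Newton iteration, V/F⁰ = 0.55:
  V/F = 0.5500: g = 0.02092, g' = -0.6032 → V/F = 0.5847
  V/F = 0.5847: g = -0.00017, g' = -0.6134 → V/F = 0.5844
Converged at V/F = 0.5844.
Compositions from xᵢ = zᵢ/(1+V/F(Kᵢ−1)), yᵢ = Kᵢxᵢ:
  chloroform: x = 0.3564, y = 0.7412
  toluene: x = 0.3005, y = 0.1352
  n-octane: x = 0.3431, y = 0.1235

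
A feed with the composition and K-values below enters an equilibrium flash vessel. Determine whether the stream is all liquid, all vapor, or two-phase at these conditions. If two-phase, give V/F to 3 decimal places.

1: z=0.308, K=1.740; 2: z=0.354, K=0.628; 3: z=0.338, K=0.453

ΣzᵢKᵢ = 0.911; Σzᵢ/Kᵢ = 1.487.
Since ΣzᵢKᵢ < 1 the mixture is below its bubble point — single liquid phase.

all liquid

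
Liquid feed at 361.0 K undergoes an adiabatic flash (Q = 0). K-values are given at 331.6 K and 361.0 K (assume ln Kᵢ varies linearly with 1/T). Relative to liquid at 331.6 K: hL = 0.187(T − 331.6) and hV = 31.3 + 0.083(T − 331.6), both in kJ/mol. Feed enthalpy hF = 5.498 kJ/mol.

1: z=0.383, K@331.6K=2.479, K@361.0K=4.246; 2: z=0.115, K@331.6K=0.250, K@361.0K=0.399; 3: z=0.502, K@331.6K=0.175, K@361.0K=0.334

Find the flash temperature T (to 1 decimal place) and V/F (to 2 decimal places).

T = 337.6 K, V/F = 0.14

Adiabatic flash: solve Rachford–Rice at each trial T, then check hF = ψ·hV(T) + (1−ψ)·hL(T).
  T = 331.6 K: K = (2.479, 0.250, 0.175), RR gives ψ = 0.055, H_out = 1.723 kJ/mol
  T = 361.0 K: K = (4.246, 0.399, 0.334), RR gives ψ = 0.395, H_out = 16.663 kJ/mol
  T = 346.3 K: K = (3.282, 0.319, 0.245), RR gives ψ = 0.246, H_out = 10.078 kJ/mol
  T = 339.0 K: K = (2.864, 0.283, 0.208), RR gives ψ = 0.161, H_out = 6.305 kJ/mol
  T = 335.3 K: K = (2.667, 0.266, 0.191), RR gives ψ = 0.111, H_out = 4.139 kJ/mol
  T = 337.1 K: K = (2.761, 0.275, 0.199), RR gives ψ = 0.136, H_out = 5.220 kJ/mol
Linear interpolation between T = 337.1 (H_out = 5.220) and T = 339.0 (H_out = 6.305) on hF = 5.498 gives T ≈ 337.6 K, at which ψ = 0.14.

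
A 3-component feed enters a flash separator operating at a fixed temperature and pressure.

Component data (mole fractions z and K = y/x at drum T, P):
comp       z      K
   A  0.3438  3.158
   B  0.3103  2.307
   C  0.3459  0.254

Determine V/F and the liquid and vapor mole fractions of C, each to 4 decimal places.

V/F = 0.6731, x_C = 0.6947, y_C = 0.1765

Material balance + equilibrium reduce to Σ zᵢ(Kᵢ−1)/(1+V/F(Kᵢ−1)) = 0.
g(0) = ΣzᵢKᵢ − 1 = 0.8894 and g(1) = 1 − Σzᵢ/Kᵢ = -0.6052, so a root lies in (0, 1).
Newton iteration, V/F⁰ = 0.5:
  V/F = 0.5000: g = 0.19059, g' = -1.0540 → V/F = 0.6808
  V/F = 0.6808: g = -0.00930, g' = -1.2059 → V/F = 0.6731
Converged at V/F = 0.6731.
Compositions from xᵢ = zᵢ/(1+V/F(Kᵢ−1)), yᵢ = Kᵢxᵢ:
  A: x = 0.1402, y = 0.4427
  B: x = 0.1651, y = 0.3808
  C: x = 0.6947, y = 0.1765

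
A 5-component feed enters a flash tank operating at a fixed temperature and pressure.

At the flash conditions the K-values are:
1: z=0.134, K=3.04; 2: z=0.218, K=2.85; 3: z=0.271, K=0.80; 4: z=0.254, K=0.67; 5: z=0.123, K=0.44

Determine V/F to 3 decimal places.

Rachford–Rice: g(V/F) = Σ zᵢ(Kᵢ−1)/(1+V/F(Kᵢ−1)) = 0.
Check two-phase: ΣzᵢKᵢ = 1.470 > 1 and Σzᵢ/Kᵢ = 1.118 > 1, so g(0) = 0.470 > 0 and g(1) = -0.118 < 0.
Newton–Raphson from V/F = 0.5:
  V/F = 0.500: g = 0.0886, g' = -0.465 → V/F = 0.690
  V/F = 0.690: g = 0.0069, g' = -0.404 → V/F = 0.707
Converged at V/F = 0.707.

V/F = 0.707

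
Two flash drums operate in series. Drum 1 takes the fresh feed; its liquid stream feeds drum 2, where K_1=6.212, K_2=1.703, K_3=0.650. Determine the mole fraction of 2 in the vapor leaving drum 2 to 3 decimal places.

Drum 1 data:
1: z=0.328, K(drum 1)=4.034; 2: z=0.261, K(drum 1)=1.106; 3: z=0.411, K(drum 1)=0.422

y_2 (drum 2) = 0.301

Drum 1:
Let ψ₁ = V/F and solve Σ zᵢ(Kᵢ−1)/(1+ψ₁(Kᵢ−1)) = 0.
Check two-phase: ΣzᵢKᵢ = 1.785 > 1 and Σzᵢ/Kᵢ = 1.291 > 1, so g(0) = 0.785 > 0 and g(1) = -0.291 < 0.
Newton–Raphson from ψ₁ = 0.47:
  ψ₁ = 0.470: g = 0.1104, g' = -0.775 → ψ₁ = 0.613
  ψ₁ = 0.613: g = 0.0064, g' = -0.701 → ψ₁ = 0.622
Converged at ψ₁ = 0.622.
Drum-1 compositions:
  1: x = 0.114, y = 0.458
  2: x = 0.245, y = 0.271
  3: x = 0.641, y = 0.271
Drum-2 feed = drum-1 liquid: z₂ = (0.1137, 0.2449, 0.6415).
Drum 2:
Rachford–Rice: g(ψ₂) = Σ zᵢ(Kᵢ−1)/(1+ψ₂(Kᵢ−1)) = 0.
g(0) = ΣzᵢKᵢ − 1 = 0.540 and g(1) = 1 − Σzᵢ/Kᵢ = -0.149, so a root lies in (0, 1).
Iterate (Newton) starting at ψ₂ = 0.5:
  ψ₂ = 0.500: g = 0.0195, g' = -0.419 → ψ₂ = 0.547
  ψ₂ = 0.547: g = 0.0007, g' = -0.392 → ψ₂ = 0.548
Converged at ψ₂ = 0.548.
  1: x = 0.029, y = 0.183
  2: x = 0.177, y = 0.301
  3: x = 0.794, y = 0.516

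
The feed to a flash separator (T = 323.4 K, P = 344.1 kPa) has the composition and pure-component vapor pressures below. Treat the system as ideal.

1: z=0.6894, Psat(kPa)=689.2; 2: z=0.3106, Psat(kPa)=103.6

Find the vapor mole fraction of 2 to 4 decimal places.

Raoult's law: Kᵢ = Pᵢˢᵃᵗ/P = Pᵢˢᵃᵗ/344.1.
  K_1 = 689.2/344.1 = 2.002906, K_2 = 103.6/344.1 = 0.301075
Iterate (Newton) starting at β = 0.5:
  β = 0.5000: g = 0.12679, g' = -0.6661 → β = 0.6903
  β = 0.6903: g = -0.01094, g' = -0.8087 → β = 0.6768
  β = 0.6768: g = -0.00011, g' = -0.7924 → β = 0.6767
Converged at β = 0.6767.
Compositions from xᵢ = zᵢ/(1+β(Kᵢ−1)), yᵢ = Kᵢxᵢ:
  1: x = 0.4107, y = 0.8226
  2: x = 0.5893, y = 0.1774

y_2 = 0.1774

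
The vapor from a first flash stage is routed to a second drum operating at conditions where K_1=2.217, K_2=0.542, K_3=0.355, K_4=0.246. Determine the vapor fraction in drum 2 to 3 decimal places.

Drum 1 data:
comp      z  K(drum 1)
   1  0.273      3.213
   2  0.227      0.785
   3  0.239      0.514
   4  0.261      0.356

Drum 1:
Rachford–Rice: g(ψ₁) = Σ zᵢ(Kᵢ−1)/(1+ψ₁(Kᵢ−1)) = 0.
Feasibility: ΣzᵢKᵢ = 1.271, Σzᵢ/Kᵢ = 1.572 — both > 1, two phases present.
Newton iteration, ψ₁⁰ = 0.5:
  ψ₁ = 0.500: g = -0.1692, g' = -0.648 → ψ₁ = 0.239
  ψ₁ = 0.239: g = 0.0136, g' = -0.807 → ψ₁ = 0.256
Converged at ψ₁ = 0.256.
Drum-1 compositions:
  1: x = 0.174, y = 0.560
  2: x = 0.240, y = 0.189
  3: x = 0.273, y = 0.140
  4: x = 0.313, y = 0.111
Drum-2 feed = drum-1 vapor: z₂ = (0.5598, 0.1886, 0.1403, 0.1113).
Drum 2:
Iterate (Newton) starting at ψ₂ = 0.41:
  ψ₂ = 0.410: g = 0.1037, g' = -0.669 → ψ₂ = 0.565
  ψ₂ = 0.565: g = -0.0013, g' = -0.700 → ψ₂ = 0.563
Converged at ψ₂ = 0.563.
  1: x = 0.332, y = 0.736
  2: x = 0.254, y = 0.138
  3: x = 0.220, y = 0.078
  4: x = 0.193, y = 0.048

V/F (drum 2) = 0.563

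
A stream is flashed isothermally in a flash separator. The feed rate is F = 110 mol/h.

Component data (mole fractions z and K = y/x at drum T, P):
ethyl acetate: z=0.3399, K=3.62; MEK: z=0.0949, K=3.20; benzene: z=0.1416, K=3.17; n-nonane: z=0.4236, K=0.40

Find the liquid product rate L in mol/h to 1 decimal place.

L = 23.5 mol/h

Rachford–Rice: g(V/F) = Σ zᵢ(Kᵢ−1)/(1+V/F(Kᵢ−1)) = 0.
Feasibility: ΣzᵢKᵢ = 2.1524, Σzᵢ/Kᵢ = 1.2272 — both > 1, two phases present.
Iterate (Newton) starting at V/F = 0.5:
  V/F = 0.5000: g = 0.26922, g' = -1.0060 → V/F = 0.7676
  V/F = 0.7676: g = 0.01750, g' = -0.9388 → V/F = 0.7863
  V/F = 0.7863: g = -0.00009, g' = -0.9484 → V/F = 0.7862
Converged at V/F = 0.7862.
Then V = V/F·F = 0.7862·110 = 86.5 mol/h and L = F − V = 23.5 mol/h.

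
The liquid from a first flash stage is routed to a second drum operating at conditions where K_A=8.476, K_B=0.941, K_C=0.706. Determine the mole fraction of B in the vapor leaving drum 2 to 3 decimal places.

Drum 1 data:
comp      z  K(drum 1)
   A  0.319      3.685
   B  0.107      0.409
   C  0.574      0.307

Drum 1:
Newton iteration, ψ₁⁰ = 0.5:
  ψ₁ = 0.500: g = -0.3328, g' = -1.140 → ψ₁ = 0.208
  ψ₁ = 0.208: g = 0.0127, g' = -1.372 → ψ₁ = 0.217
Converged at ψ₁ = 0.217.
Drum-1 compositions:
  A: x = 0.201, y = 0.742
  B: x = 0.123, y = 0.050
  C: x = 0.676, y = 0.207
Drum-2 feed = drum-1 liquid: z₂ = (0.2014, 0.1228, 0.6758).
Drum 2:
Material balance + equilibrium reduce to Σ zᵢ(Kᵢ−1)/(1+ψ₂(Kᵢ−1)) = 0.
Feasibility: ΣzᵢKᵢ = 2.300, Σzᵢ/Kᵢ = 1.111 — both > 1, two phases present.
Iterate (Newton) starting at ψ₂ = 0.57:
  ψ₂ = 0.570: g = 0.0401, g' = -0.491 → ψ₂ = 0.652
  ψ₂ = 0.652: g = 0.0032, g' = -0.417 → ψ₂ = 0.659
Converged at ψ₂ = 0.659.
  A: x = 0.034, y = 0.288
  B: x = 0.128, y = 0.120
  C: x = 0.838, y = 0.592

y_B (drum 2) = 0.120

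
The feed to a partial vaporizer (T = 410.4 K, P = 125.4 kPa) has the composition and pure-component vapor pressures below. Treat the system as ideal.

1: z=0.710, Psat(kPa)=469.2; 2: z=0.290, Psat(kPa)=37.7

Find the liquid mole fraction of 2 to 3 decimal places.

x_2 = 0.797

Raoult's law: Kᵢ = Pᵢˢᵃᵗ/P = Pᵢˢᵃᵗ/125.4.
  K_1 = 469.2/125.4 = 3.74163, K_2 = 37.7/125.4 = 0.30064
Material balance + equilibrium reduce to Σ zᵢ(Kᵢ−1)/(1+β(Kᵢ−1)) = 0.
g(0) = ΣzᵢKᵢ − 1 = 1.744 and g(1) = 1 − Σzᵢ/Kᵢ = -0.154, so a root lies in (0, 1).
Binary case is linear: z₁(K₁−1)(1+β(K₂−1)) + z₂(K₂−1)(1+β(K₁−1)) = 0
⇒ β = [z₁(K₁−1)+z₂(K₂−1)] / [−(K₁−1)(K₂−1)] = 1.7437/1.9174 = 0.909
Compositions from xᵢ = zᵢ/(1+β(Kᵢ−1)), yᵢ = Kᵢxᵢ:
  1: x = 0.203, y = 0.760
  2: x = 0.797, y = 0.240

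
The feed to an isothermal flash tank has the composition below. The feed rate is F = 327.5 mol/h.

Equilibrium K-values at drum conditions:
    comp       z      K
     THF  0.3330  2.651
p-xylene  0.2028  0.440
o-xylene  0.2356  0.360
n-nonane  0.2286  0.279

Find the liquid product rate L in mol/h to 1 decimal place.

Let β = V/F and solve Σ zᵢ(Kᵢ−1)/(1+β(Kᵢ−1)) = 0.
g(0) = ΣzᵢKᵢ − 1 = 0.1206 and g(1) = 1 − Σzᵢ/Kᵢ = -1.0603, so a root lies in (0, 1).
Iterate (Newton) starting at β = 0.5:
  β = 0.5000: g = -0.33604, g' = -0.8943 → β = 0.1243
  β = 0.1243: g = -0.01072, g' = -0.9557 → β = 0.1130
  β = 0.1130: g = 0.00008, g' = -0.9701 → β = 0.1131
Converged at β = 0.1131.
Then V = β·F = 0.1131·327.5 = 37.0 mol/h and L = F − V = 290.5 mol/h.

L = 290.5 mol/h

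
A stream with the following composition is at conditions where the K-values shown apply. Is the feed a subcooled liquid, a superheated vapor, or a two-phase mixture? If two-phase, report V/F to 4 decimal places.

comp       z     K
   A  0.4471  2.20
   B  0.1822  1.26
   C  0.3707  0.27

two-phase, V/F = 0.4329

ΣzᵢKᵢ = 1.3133; Σzᵢ/Kᵢ = 1.7208.
Both exceed 1, so a two-phase solution exists.
Let ψ = V/F and solve Σ zᵢ(Kᵢ−1)/(1+ψ(Kᵢ−1)) = 0.
Newton iteration, ψ⁰ = 0.5:
  ψ = 0.5000: g = -0.04891, g' = -0.7511 → ψ = 0.4349
  ψ = 0.4349: g = -0.00137, g' = -0.7120 → ψ = 0.4329
Converged at ψ = 0.4329.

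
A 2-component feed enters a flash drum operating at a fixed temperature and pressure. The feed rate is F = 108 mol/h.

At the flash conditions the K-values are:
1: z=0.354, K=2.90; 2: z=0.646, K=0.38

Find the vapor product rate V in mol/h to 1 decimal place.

Binary case is linear: z₁(K₁−1)(1+ψ(K₂−1)) + z₂(K₂−1)(1+ψ(K₁−1)) = 0
⇒ ψ = [z₁(K₁−1)+z₂(K₂−1)] / [−(K₁−1)(K₂−1)] = 0.2721/1.1780 = 0.231
Then V = ψ·F = 0.2310·108 = 24.9 mol/h and L = F − V = 83.1 mol/h.

V = 24.9 mol/h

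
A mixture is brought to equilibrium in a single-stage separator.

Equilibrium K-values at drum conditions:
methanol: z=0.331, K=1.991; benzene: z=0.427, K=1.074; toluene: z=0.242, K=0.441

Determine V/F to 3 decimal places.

V/F = 0.705

Rachford–Rice: g(V/F) = Σ zᵢ(Kᵢ−1)/(1+V/F(Kᵢ−1)) = 0.
g(0) = ΣzᵢKᵢ − 1 = 0.224 and g(1) = 1 − Σzᵢ/Kᵢ = -0.113, so a root lies in (0, 1).
Iterate (Newton) starting at V/F = 0.67:
  V/F = 0.670: g = 0.0110, g' = -0.313 → V/F = 0.705
Converged at V/F = 0.705.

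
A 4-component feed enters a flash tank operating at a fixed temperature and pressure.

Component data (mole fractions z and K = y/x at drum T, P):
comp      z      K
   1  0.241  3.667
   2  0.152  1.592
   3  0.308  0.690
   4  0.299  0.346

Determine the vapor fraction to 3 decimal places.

Rachford–Rice: g(ψ) = Σ zᵢ(Kᵢ−1)/(1+ψ(Kᵢ−1)) = 0.
Check two-phase: ΣzᵢKᵢ = 1.442 > 1 and Σzᵢ/Kᵢ = 1.472 > 1, so g(0) = 0.442 > 0 and g(1) = -0.472 < 0.
Newton–Raphson from ψ = 0.47:
  ψ = 0.470: g = -0.0385, g' = -0.677 → ψ = 0.413
  ψ = 0.413: g = 0.0006, g' = -0.701 → ψ = 0.414
Converged at ψ = 0.414.

ψ = 0.414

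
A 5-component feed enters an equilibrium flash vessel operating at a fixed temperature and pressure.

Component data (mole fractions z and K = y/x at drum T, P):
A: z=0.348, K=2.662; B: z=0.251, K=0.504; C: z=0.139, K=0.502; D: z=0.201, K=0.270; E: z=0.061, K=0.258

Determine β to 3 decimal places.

Material balance + equilibrium reduce to Σ zᵢ(Kᵢ−1)/(1+β(Kᵢ−1)) = 0.
Check two-phase: ΣzᵢKᵢ = 1.193 > 1 and Σzᵢ/Kᵢ = 1.887 > 1, so g(0) = 0.193 > 0 and g(1) = -0.887 < 0.
Newton–Raphson from β = 0.47:
  β = 0.470: g = -0.2209, g' = -0.794 → β = 0.192
  β = 0.192: g = 0.0010, g' = -0.861 → β = 0.193
Converged at β = 0.193.

β = 0.193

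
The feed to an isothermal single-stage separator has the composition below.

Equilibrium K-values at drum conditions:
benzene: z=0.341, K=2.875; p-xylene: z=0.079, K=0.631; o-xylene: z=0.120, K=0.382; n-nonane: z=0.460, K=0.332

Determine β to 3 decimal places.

β = 0.194

Newton–Raphson from β = 0.5:
  β = 0.500: g = -0.2745, g' = -0.894 → β = 0.193
  β = 0.193: g = 0.0010, g' = -0.988 → β = 0.194
Converged at β = 0.194.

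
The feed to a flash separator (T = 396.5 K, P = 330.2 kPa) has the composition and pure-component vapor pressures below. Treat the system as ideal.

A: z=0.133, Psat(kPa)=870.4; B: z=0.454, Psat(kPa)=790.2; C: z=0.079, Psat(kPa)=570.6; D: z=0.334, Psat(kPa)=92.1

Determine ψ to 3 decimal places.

Raoult's law: Kᵢ = Pᵢˢᵃᵗ/P = Pᵢˢᵃᵗ/330.2.
  K_A = 870.4/330.2 = 2.63598, K_B = 790.2/330.2 = 2.39310, K_C = 570.6/330.2 = 1.72804, K_D = 92.1/330.2 = 0.27892
Newton–Raphson from ψ = 0.5:
  ψ = 0.500: g = 0.1580, g' = -0.861 → ψ = 0.684
  ψ = 0.684: g = -0.0098, g' = -1.004 → ψ = 0.674
Converged at ψ = 0.674.

ψ = 0.674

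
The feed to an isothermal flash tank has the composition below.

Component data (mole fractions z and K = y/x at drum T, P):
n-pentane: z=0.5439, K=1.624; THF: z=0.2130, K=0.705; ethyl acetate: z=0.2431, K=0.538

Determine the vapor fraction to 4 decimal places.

Newton iteration, ψ⁰ = 0.54:
  ψ = 0.5400: g = 0.02947, g' = -0.2368 → ψ = 0.6644
  ψ = 0.6644: g = -0.00029, g' = -0.2425 → ψ = 0.6632
Converged at ψ = 0.6632.

ψ = 0.6632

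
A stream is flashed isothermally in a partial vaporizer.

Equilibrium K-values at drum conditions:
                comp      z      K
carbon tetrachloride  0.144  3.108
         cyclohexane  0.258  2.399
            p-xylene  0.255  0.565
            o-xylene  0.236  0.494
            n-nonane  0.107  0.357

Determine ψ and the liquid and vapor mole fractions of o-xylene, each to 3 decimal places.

Material balance + equilibrium reduce to Σ zᵢ(Kᵢ−1)/(1+ψ(Kᵢ−1)) = 0.
Check two-phase: ΣzᵢKᵢ = 1.365 > 1 and Σzᵢ/Kᵢ = 1.383 > 1, so g(0) = 0.365 > 0 and g(1) = -0.383 < 0.
Newton–Raphson from ψ = 0.48:
  ψ = 0.480: g = -0.0306, g' = -0.614 → ψ = 0.430
  ψ = 0.430: g = 0.0004, g' = -0.629 → ψ = 0.431
Converged at ψ = 0.431.
Compositions from xᵢ = zᵢ/(1+ψ(Kᵢ−1)), yᵢ = Kᵢxᵢ:
  carbon tetrachloride: x = 0.075, y = 0.235
  cyclohexane: x = 0.161, y = 0.386
  p-xylene: x = 0.314, y = 0.177
  o-xylene: x = 0.302, y = 0.149
  n-nonane: x = 0.148, y = 0.053

ψ = 0.431, x_o-xylene = 0.302, y_o-xylene = 0.149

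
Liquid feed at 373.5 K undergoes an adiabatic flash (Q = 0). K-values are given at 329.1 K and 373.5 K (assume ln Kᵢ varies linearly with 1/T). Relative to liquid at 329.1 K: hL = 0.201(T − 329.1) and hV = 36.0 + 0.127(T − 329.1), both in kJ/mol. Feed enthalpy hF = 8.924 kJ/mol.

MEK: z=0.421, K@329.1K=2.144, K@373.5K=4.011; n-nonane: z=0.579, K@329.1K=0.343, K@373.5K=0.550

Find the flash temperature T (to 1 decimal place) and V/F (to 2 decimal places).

T = 334.1 K, V/F = 0.22

Adiabatic flash: solve Rachford–Rice at each trial T, then check hF = ψ·hV(T) + (1−ψ)·hL(T).
  T = 329.1 K: K = (2.144, 0.343), RR gives ψ = 0.135, H_out = 4.848 kJ/mol
  T = 373.5 K: K = (4.011, 0.550), RR gives ψ = 0.743, H_out = 33.240 kJ/mol
  T = 351.3 K: K = (2.991, 0.441), RR gives ψ = 0.462, H_out = 20.341 kJ/mol
  T = 340.2 K: K = (2.546, 0.390), RR gives ψ = 0.316, H_out = 13.355 kJ/mol
  T = 334.6 K: K = (2.338, 0.366), RR gives ψ = 0.231, H_out = 9.343 kJ/mol
  T = 331.9 K: K = (2.241, 0.355), RR gives ψ = 0.186, H_out = 7.221 kJ/mol
  T = 333.2 K: K = (2.288, 0.360), RR gives ψ = 0.208, H_out = 8.261 kJ/mol
Linear interpolation between T = 333.2 (H_out = 8.261) and T = 334.6 (H_out = 9.343) on hF = 8.924 gives T ≈ 334.1 K, at which ψ = 0.22.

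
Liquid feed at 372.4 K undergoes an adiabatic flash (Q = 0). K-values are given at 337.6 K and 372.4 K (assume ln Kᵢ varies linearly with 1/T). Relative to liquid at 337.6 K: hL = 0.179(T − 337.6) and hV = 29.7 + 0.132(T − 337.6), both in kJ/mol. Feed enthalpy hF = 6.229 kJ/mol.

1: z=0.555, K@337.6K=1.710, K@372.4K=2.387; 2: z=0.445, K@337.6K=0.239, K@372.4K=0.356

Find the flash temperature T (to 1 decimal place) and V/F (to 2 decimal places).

T = 342.2 K, V/F = 0.18

Adiabatic flash: solve Rachford–Rice at each trial T, then check hF = ψ·hV(T) + (1−ψ)·hL(T).
  T = 337.6 K: K = (1.710, 0.239), RR gives ψ = 0.103, H_out = 3.046 kJ/mol
  T = 372.4 K: K = (2.387, 0.356), RR gives ψ = 0.541, H_out = 21.411 kJ/mol
  T = 355.0 K: K = (2.037, 0.295), RR gives ψ = 0.358, H_out = 13.442 kJ/mol
  T = 346.3 K: K = (1.870, 0.266), RR gives ψ = 0.245, H_out = 8.731 kJ/mol
  T = 342.0 K: K = (1.790, 0.252), RR gives ψ = 0.179, H_out = 6.079 kJ/mol
  T = 344.1 K: K = (1.829, 0.259), RR gives ψ = 0.212, H_out = 7.407 kJ/mol
Linear interpolation between T = 342.0 (H_out = 6.079) and T = 344.1 (H_out = 7.407) on hF = 6.229 gives T ≈ 342.2 K, at which ψ = 0.18.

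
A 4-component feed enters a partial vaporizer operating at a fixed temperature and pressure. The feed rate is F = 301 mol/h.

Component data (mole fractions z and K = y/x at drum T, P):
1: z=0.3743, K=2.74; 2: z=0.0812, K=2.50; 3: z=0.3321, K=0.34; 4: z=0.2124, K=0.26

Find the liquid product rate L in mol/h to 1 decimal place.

Newton–Raphson from β = 0.5:
  β = 0.5000: g = -0.15875, g' = -0.9990 → β = 0.3411
  β = 0.3411: g = -0.00383, g' = -0.9753 → β = 0.3372
Converged at β = 0.3372.
Then V = β·F = 0.3372·301 = 101.5 mol/h and L = F − V = 199.5 mol/h.

L = 199.5 mol/h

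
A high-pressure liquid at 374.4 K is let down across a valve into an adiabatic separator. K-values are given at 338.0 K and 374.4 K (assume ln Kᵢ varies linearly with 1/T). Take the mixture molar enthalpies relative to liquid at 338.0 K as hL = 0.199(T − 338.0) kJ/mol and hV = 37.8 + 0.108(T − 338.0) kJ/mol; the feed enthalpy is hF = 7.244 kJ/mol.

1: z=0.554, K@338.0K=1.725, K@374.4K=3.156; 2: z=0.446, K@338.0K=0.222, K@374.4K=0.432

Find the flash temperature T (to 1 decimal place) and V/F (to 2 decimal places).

T = 340.8 K, V/F = 0.18

Adiabatic flash: solve Rachford–Rice at each trial T, then check hF = ψ·hV(T) + (1−ψ)·hL(T).
  T = 338.0 K: K = (1.725, 0.222), RR gives ψ = 0.097, H_out = 3.663 kJ/mol
  T = 374.4 K: K = (3.156, 0.432), RR gives ψ = 0.768, H_out = 33.747 kJ/mol
  T = 356.2 K: K = (2.370, 0.315), RR gives ψ = 0.483, H_out = 21.083 kJ/mol
  T = 347.1 K: K = (2.030, 0.266), RR gives ψ = 0.321, H_out = 13.697 kJ/mol
  T = 342.6 K: K = (1.875, 0.243), RR gives ψ = 0.223, H_out = 9.234 kJ/mol
  T = 340.3 K: K = (1.799, 0.233), RR gives ψ = 0.164, H_out = 6.609 kJ/mol
  T = 341.5 K: K = (1.838, 0.238), RR gives ψ = 0.195, H_out = 8.013 kJ/mol
Linear interpolation between T = 340.3 (H_out = 6.609) and T = 341.5 (H_out = 8.013) on hF = 7.244 gives T ≈ 340.8 K, at which ψ = 0.18.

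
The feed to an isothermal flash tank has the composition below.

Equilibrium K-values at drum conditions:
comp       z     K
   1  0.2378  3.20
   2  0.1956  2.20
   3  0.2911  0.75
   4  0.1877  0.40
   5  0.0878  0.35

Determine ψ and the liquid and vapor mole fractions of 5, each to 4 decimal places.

ψ = 0.6114, x_5 = 0.1457, y_5 = 0.0510

Let ψ = V/F and solve Σ zᵢ(Kᵢ−1)/(1+ψ(Kᵢ−1)) = 0.
Feasibility: ΣzᵢKᵢ = 1.5154, Σzᵢ/Kᵢ = 1.2715 — both > 1, two phases present.
Newton iteration, ψ⁰ = 0.5:
  ψ = 0.5000: g = 0.06722, g' = -0.6141 → ψ = 0.6095
  ψ = 0.6095: g = 0.00116, g' = -0.5990 → ψ = 0.6114
Converged at ψ = 0.6114.
Compositions from xᵢ = zᵢ/(1+ψ(Kᵢ−1)), yᵢ = Kᵢxᵢ:
  1: x = 0.1014, y = 0.3245
  2: x = 0.1128, y = 0.2482
  3: x = 0.3436, y = 0.2577
  4: x = 0.2964, y = 0.1186
  5: x = 0.1457, y = 0.0510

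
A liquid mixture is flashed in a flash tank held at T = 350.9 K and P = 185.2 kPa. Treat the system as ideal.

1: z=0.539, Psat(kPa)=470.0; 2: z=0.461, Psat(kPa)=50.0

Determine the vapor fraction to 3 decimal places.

Raoult's law: Kᵢ = Pᵢˢᵃᵗ/P = Pᵢˢᵃᵗ/185.2.
  K_1 = 470.0/185.2 = 2.53780, K_2 = 50.0/185.2 = 0.26998
Material balance + equilibrium reduce to Σ zᵢ(Kᵢ−1)/(1+ψ(Kᵢ−1)) = 0.
g(0) = ΣzᵢKᵢ − 1 = 0.492 and g(1) = 1 − Σzᵢ/Kᵢ = -0.920, so a root lies in (0, 1).
Binary case is linear: z₁(K₁−1)(1+ψ(K₂−1)) + z₂(K₂−1)(1+ψ(K₁−1)) = 0
⇒ ψ = [z₁(K₁−1)+z₂(K₂−1)] / [−(K₁−1)(K₂−1)] = 0.4923/1.1226 = 0.439

ψ = 0.439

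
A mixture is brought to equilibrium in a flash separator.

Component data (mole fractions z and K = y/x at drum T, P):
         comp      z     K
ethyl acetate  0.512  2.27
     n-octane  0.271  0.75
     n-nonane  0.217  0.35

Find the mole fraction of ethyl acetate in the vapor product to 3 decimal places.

y_ethyl acetate = 0.613

Newton–Raphson from ψ = 0.5:
  ψ = 0.500: g = 0.1113, g' = -0.532 → ψ = 0.709
  ψ = 0.709: g = -0.0019, g' = -0.569 → ψ = 0.706
Converged at ψ = 0.706.
Compositions from xᵢ = zᵢ/(1+ψ(Kᵢ−1)), yᵢ = Kᵢxᵢ:
  ethyl acetate: x = 0.270, y = 0.613
  n-octane: x = 0.329, y = 0.247
  n-nonane: x = 0.401, y = 0.140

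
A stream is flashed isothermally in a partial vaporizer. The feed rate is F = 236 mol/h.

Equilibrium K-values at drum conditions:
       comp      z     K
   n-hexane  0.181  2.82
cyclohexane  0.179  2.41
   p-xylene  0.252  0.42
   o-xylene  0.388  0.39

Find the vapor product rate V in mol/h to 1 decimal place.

Let ψ = V/F and solve Σ zᵢ(Kᵢ−1)/(1+ψ(Kᵢ−1)) = 0.
Check two-phase: ΣzᵢKᵢ = 1.199 > 1 and Σzᵢ/Kᵢ = 1.733 > 1, so g(0) = 0.199 > 0 and g(1) = -0.733 < 0.
Iterate (Newton) starting at ψ = 0.5:
  ψ = 0.500: g = -0.2259, g' = -0.754 → ψ = 0.200
  ψ = 0.200: g = 0.0032, g' = -0.834 → ψ = 0.204
Converged at ψ = 0.204.
Then V = ψ·F = 0.2042·236 = 48.2 mol/h and L = F − V = 187.8 mol/h.

V = 48.2 mol/h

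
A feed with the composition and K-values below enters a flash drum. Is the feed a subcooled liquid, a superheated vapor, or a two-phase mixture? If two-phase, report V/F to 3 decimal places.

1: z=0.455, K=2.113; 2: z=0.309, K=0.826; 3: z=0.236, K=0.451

two-phase, V/F = 0.734

ΣzᵢKᵢ = 1.323; Σzᵢ/Kᵢ = 1.113.
Both exceed 1, so a two-phase solution exists.
Newton–Raphson from ψ = 0.34:
  ψ = 0.340: g = 0.1509, g' = -0.415 → ψ = 0.704
  ψ = 0.704: g = 0.0115, g' = -0.378 → ψ = 0.734
Converged at ψ = 0.734.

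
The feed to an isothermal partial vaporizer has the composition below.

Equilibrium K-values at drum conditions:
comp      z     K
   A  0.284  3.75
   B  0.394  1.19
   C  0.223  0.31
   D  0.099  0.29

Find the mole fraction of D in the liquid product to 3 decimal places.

x_D = 0.166

Let β = V/F and solve Σ zᵢ(Kᵢ−1)/(1+β(Kᵢ−1)) = 0.
Check two-phase: ΣzᵢKᵢ = 1.632 > 1 and Σzᵢ/Kᵢ = 1.468 > 1, so g(0) = 0.632 > 0 and g(1) = -0.468 < 0.
Newton–Raphson from β = 0.5:
  β = 0.500: g = 0.0533, g' = -0.760 → β = 0.570
Converged at β = 0.570.
Compositions from xᵢ = zᵢ/(1+β(Kᵢ−1)), yᵢ = Kᵢxᵢ:
  A: x = 0.111, y = 0.415
  B: x = 0.355, y = 0.423
  C: x = 0.368, y = 0.114
  D: x = 0.166, y = 0.048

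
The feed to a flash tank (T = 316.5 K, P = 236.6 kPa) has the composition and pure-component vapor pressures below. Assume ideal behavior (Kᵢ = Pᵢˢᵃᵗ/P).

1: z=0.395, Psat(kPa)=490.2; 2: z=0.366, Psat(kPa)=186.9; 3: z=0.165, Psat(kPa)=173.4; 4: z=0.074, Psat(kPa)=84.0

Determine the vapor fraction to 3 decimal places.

Raoult's law: Kᵢ = Pᵢˢᵃᵗ/P = Pᵢˢᵃᵗ/236.6.
  K_1 = 490.2/236.6 = 2.07185, K_2 = 186.9/236.6 = 0.78994, K_3 = 173.4/236.6 = 0.73288, K_4 = 84.0/236.6 = 0.35503
Iterate (Newton) starting at ψ = 0.59:
  ψ = 0.590: g = 0.0422, g' = -0.288 → ψ = 0.737
  ψ = 0.737: g = -0.0002, g' = -0.294 → ψ = 0.736
Converged at ψ = 0.736.

ψ = 0.736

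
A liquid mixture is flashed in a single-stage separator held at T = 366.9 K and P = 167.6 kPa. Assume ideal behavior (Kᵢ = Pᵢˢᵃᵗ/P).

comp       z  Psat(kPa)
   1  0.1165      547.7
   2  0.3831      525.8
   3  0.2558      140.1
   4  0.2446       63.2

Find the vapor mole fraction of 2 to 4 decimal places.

Raoult's law: Kᵢ = Pᵢˢᵃᵗ/P = Pᵢˢᵃᵗ/167.6.
  K_1 = 547.7/167.6 = 3.267900, K_2 = 525.8/167.6 = 3.137232, K_3 = 140.1/167.6 = 0.835919, K_4 = 63.2/167.6 = 0.377088
Rachford–Rice: g(β) = Σ zᵢ(Kᵢ−1)/(1+β(Kᵢ−1)) = 0.
Check two-phase: ΣzᵢKᵢ = 1.8886 > 1 and Σzᵢ/Kᵢ = 1.1124 > 1, so g(0) = 0.8886 > 0 and g(1) = -0.1124 < 0.
Newton iteration, β⁰ = 0.5:
  β = 0.5000: g = 0.25261, g' = -0.7489 → β = 0.8373
  β = 0.8373: g = 0.01753, g' = -0.7201 → β = 0.8617
  β = 0.8617: g = -0.00020, g' = -0.7370 → β = 0.8614
Converged at β = 0.8614.
Compositions from xᵢ = zᵢ/(1+β(Kᵢ−1)), yᵢ = Kᵢxᵢ:
  1: x = 0.0394, y = 0.1289
  2: x = 0.1348, y = 0.4230
  3: x = 0.2979, y = 0.2490
  4: x = 0.5278, y = 0.1990

y_2 = 0.4230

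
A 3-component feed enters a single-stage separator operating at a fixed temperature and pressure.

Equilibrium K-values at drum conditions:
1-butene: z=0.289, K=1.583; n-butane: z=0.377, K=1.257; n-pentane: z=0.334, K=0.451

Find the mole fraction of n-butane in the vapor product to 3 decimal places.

y_n-butane = 0.434

Material balance + equilibrium reduce to Σ zᵢ(Kᵢ−1)/(1+V/F(Kᵢ−1)) = 0.
Feasibility: ΣzᵢKᵢ = 1.082, Σzᵢ/Kᵢ = 1.223 — both > 1, two phases present.
Newton–Raphson from V/F = 0.48:
  V/F = 0.480: g = -0.0311, g' = -0.265 → V/F = 0.363
  V/F = 0.363: g = -0.0013, g' = -0.245 → V/F = 0.358
Converged at V/F = 0.358.
Compositions from xᵢ = zᵢ/(1+V/F(Kᵢ−1)), yᵢ = Kᵢxᵢ:
  1-butene: x = 0.239, y = 0.379
  n-butane: x = 0.345, y = 0.434
  n-pentane: x = 0.416, y = 0.187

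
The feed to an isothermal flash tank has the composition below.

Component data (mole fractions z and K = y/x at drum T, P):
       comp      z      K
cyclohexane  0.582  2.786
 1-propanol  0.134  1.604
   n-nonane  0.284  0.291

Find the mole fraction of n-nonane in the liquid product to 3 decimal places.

x_n-nonane = 0.673

Rachford–Rice: g(β) = Σ zᵢ(Kᵢ−1)/(1+β(Kᵢ−1)) = 0.
Check two-phase: ΣzᵢKᵢ = 1.919 > 1 and Σzᵢ/Kᵢ = 1.268 > 1, so g(0) = 0.919 > 0 and g(1) = -0.268 < 0.
Newton iteration, β⁰ = 0.31:
  β = 0.310: g = 0.4791, g' = -1.038 → β = 0.771
  β = 0.771: g = 0.0479, g' = -1.047 → β = 0.817
  β = 0.817: g = -0.0019, g' = -1.136 → β = 0.816
Converged at β = 0.816.
Compositions from xᵢ = zᵢ/(1+β(Kᵢ−1)), yᵢ = Kᵢxᵢ:
  cyclohexane: x = 0.237, y = 0.660
  1-propanol: x = 0.090, y = 0.144
  n-nonane: x = 0.673, y = 0.196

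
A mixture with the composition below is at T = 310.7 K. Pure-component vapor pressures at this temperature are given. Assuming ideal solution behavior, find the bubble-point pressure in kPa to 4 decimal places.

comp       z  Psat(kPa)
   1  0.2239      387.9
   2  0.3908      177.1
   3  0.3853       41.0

At the bubble point ψ → 0, so ΣzᵢKᵢ = 1 with Kᵢ = Pᵢˢᵃᵗ/P ⇒ P = ΣzᵢPᵢˢᵃᵗ.
P = 0.2239·387.9 + 0.3908·177.1 + 0.3853·41.0 = 171.8588 kPa

Pbub = 171.8588 kPa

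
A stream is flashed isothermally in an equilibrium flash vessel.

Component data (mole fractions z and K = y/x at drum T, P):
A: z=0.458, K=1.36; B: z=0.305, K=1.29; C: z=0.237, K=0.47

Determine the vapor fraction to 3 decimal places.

ψ = 0.724

Material balance + equilibrium reduce to Σ zᵢ(Kᵢ−1)/(1+ψ(Kᵢ−1)) = 0.
Feasibility: ΣzᵢKᵢ = 1.128, Σzᵢ/Kᵢ = 1.077 — both > 1, two phases present.
Newton–Raphson from ψ = 0.33:
  ψ = 0.330: g = 0.0759, g' = -0.167 → ψ = 0.785
  ψ = 0.785: g = -0.0146, g' = -0.248 → ψ = 0.727
  ψ = 0.727: g = -0.0005, g' = -0.231 → ψ = 0.724
Converged at ψ = 0.724.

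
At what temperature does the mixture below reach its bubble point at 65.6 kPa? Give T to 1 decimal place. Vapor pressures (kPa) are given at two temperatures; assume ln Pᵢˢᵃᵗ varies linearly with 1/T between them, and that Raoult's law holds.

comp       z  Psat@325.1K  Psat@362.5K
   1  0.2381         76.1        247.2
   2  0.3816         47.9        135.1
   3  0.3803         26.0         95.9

Bubble-point temperature: ΣzᵢPᵢˢᵃᵗ(T) = P. Interpolate ln Pᵢˢᵃᵗ = aᵢ + bᵢ/T.
  T = 325.1 K: ΣzᵢPᵢˢᵃᵗ = 46.29 kPa
  T = 362.5 K: ΣzᵢPᵢˢᵃᵗ = 146.88 kPa
  T = 343.8 K: ΣzᵢPᵢˢᵃᵗ = 84.97 kPa
  T = 334.5 K: ΣzᵢPᵢˢᵃᵗ = 63.33 kPa
  T = 339.1 K: ΣzᵢPᵢˢᵃᵗ = 73.38 kPa
  T = 336.8 K: ΣzᵢPᵢˢᵃᵗ = 68.20 kPa
Interpolating between 334.5 K and 336.8 K gives T ≈ 335.6 K.

T = 335.6 K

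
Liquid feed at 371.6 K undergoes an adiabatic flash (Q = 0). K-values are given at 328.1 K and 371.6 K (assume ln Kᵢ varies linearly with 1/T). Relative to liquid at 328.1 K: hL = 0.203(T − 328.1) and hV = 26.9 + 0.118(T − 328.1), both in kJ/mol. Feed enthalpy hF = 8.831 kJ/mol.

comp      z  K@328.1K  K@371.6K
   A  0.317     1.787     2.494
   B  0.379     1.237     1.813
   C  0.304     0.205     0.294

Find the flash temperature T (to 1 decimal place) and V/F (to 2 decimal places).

T = 332.1 K, V/F = 0.30

Adiabatic flash: solve Rachford–Rice at each trial T, then check hF = ψ·hV(T) + (1−ψ)·hL(T).
  T = 328.1 K: K = (1.787, 1.237, 0.205), RR gives ψ = 0.231, H_out = 6.227 kJ/mol
  T = 371.6 K: K = (2.494, 1.813, 0.294), RR gives ψ = 0.704, H_out = 25.167 kJ/mol
  T = 349.9 K: K = (2.134, 1.516, 0.248), RR gives ψ = 0.528, H_out = 17.640 kJ/mol
  T = 339.0 K: K = (1.958, 1.374, 0.226), RR gives ψ = 0.404, H_out = 12.706 kJ/mol
  T = 333.6 K: K = (1.873, 1.305, 0.216), RR gives ψ = 0.327, H_out = 9.751 kJ/mol
  T = 330.9 K: K = (1.831, 1.272, 0.210), RR gives ψ = 0.282, H_out = 8.097 kJ/mol
  T = 332.2 K: K = (1.851, 1.288, 0.213), RR gives ψ = 0.304, H_out = 8.910 kJ/mol
Linear interpolation between T = 330.9 (H_out = 8.097) and T = 332.2 (H_out = 8.910) on hF = 8.831 gives T ≈ 332.1 K, at which ψ = 0.30.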